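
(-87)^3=-658503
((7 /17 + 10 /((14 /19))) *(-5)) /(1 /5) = -41600 /119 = -349.58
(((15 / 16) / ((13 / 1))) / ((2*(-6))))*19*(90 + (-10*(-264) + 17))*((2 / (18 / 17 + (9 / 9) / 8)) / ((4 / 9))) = -39927645 / 33488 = -1192.30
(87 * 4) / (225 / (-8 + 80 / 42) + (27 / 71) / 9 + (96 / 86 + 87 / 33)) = -1495921152 / 142366843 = -10.51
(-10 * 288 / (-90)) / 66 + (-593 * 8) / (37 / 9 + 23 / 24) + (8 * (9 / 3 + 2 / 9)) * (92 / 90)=-295609792 / 325215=-908.97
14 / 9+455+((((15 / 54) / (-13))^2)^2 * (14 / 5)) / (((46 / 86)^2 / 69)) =5247274463963 / 11493174888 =456.56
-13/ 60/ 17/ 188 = -13/ 191760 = -0.00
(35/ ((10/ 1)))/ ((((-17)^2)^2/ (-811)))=-5677/ 167042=-0.03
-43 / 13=-3.31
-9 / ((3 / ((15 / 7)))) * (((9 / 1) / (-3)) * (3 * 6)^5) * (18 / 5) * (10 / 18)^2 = 283435200 / 7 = 40490742.86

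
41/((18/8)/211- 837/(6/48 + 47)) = -13045708/5648031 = -2.31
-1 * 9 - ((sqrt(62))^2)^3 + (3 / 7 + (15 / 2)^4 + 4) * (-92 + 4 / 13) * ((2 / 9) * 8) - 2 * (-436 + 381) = -618114145 / 819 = -754718.13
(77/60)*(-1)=-77/60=-1.28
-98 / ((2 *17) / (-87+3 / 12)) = 17003 / 68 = 250.04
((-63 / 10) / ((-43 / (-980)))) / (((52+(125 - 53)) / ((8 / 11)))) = -12348 / 14663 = -0.84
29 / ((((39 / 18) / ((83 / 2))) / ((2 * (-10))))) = -144420 / 13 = -11109.23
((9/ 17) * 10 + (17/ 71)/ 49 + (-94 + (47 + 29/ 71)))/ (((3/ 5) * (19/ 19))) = -4070275/ 59143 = -68.82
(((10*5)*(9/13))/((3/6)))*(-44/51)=-13200/221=-59.73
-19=-19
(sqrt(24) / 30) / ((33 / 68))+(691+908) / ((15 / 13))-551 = 68 *sqrt(6) / 495+4174 / 5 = 835.14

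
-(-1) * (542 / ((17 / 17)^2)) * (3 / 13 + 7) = 50948 / 13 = 3919.08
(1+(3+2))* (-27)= -162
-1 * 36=-36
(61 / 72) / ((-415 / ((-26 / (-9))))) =-793 / 134460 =-0.01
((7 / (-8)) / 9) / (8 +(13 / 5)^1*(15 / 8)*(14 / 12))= -14 / 1971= -0.01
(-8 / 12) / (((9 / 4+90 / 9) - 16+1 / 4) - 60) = 4 / 381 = 0.01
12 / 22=0.55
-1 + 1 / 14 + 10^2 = 1387 / 14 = 99.07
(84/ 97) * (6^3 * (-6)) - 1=-108961/ 97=-1123.31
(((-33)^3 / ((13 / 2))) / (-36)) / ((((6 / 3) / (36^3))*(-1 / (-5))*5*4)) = 895660.62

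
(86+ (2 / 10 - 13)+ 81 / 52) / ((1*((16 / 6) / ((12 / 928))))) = 0.36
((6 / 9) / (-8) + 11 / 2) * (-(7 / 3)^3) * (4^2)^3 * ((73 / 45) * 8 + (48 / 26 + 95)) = -22565602304 / 729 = -30954186.97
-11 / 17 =-0.65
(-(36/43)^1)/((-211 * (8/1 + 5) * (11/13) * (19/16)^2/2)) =18432/36028883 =0.00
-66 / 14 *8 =-264 / 7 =-37.71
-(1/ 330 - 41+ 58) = -5611/ 330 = -17.00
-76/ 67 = -1.13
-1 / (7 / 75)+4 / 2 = -61 / 7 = -8.71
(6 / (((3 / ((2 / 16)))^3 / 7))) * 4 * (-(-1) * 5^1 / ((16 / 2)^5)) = 35 / 18874368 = 0.00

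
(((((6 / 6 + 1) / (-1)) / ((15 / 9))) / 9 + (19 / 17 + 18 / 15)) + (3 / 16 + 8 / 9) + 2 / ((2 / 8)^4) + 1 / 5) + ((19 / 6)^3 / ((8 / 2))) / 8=303426487 / 587520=516.45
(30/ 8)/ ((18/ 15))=3.12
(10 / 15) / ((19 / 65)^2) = 8450 / 1083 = 7.80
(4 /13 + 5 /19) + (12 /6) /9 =1763 /2223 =0.79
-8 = -8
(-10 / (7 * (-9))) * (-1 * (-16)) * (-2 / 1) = -320 / 63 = -5.08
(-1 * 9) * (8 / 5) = -72 / 5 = -14.40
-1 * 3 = -3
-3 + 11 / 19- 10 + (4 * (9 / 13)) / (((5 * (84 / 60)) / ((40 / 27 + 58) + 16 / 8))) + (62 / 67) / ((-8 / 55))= 5.54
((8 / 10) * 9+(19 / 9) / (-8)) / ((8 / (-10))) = -2497 / 288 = -8.67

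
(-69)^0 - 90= -89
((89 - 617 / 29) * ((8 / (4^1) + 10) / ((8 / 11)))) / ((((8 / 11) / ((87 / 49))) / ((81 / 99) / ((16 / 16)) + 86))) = 46421595 / 196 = 236844.87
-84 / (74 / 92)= -3864 / 37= -104.43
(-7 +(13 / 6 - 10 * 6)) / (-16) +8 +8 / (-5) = 5017 / 480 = 10.45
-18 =-18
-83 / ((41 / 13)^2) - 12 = -34199 / 1681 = -20.34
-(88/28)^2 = -484/49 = -9.88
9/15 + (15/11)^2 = 1488/605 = 2.46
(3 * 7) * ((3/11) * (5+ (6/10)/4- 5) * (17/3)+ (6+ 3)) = 42651/220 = 193.87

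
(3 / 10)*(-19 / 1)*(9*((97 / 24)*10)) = -16587 / 8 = -2073.38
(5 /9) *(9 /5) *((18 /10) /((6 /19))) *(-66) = -1881 /5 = -376.20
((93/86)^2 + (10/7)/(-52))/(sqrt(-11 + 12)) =768569/673036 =1.14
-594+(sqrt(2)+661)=sqrt(2)+67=68.41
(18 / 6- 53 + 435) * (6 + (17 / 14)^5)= 3326.40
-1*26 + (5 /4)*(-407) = -2139 /4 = -534.75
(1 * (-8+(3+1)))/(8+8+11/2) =-8/43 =-0.19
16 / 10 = 8 / 5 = 1.60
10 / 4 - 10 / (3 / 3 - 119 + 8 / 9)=2725 / 1054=2.59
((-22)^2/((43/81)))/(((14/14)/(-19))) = -744876/43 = -17322.70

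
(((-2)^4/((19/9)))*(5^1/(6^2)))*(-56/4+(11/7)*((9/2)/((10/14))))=-82/19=-4.32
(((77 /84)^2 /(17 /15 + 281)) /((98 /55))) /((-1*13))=-33275 /258795264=-0.00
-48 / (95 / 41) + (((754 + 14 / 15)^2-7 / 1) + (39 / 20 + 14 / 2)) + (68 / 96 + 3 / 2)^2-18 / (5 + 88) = 4833750820301 / 8481600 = 569910.26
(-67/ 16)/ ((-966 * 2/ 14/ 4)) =67/ 552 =0.12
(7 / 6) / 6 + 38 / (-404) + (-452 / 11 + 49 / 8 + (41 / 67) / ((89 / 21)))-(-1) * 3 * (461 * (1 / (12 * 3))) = 1762740781 / 476992296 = 3.70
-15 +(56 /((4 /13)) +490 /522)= 43832 /261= 167.94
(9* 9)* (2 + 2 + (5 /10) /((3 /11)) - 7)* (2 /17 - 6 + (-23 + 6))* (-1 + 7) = 220563 /17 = 12974.29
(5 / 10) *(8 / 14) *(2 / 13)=4 / 91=0.04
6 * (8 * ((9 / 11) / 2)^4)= 19683 / 14641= 1.34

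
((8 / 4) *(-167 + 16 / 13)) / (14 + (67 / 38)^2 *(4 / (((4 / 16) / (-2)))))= 3.88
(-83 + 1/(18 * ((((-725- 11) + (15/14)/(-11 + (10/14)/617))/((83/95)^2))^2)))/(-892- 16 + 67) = 297581519583398244435100603/3015253712647869635320250625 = 0.10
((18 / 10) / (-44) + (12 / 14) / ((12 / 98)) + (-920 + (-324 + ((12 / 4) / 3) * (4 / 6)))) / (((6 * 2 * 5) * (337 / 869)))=-64464553 / 1213200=-53.14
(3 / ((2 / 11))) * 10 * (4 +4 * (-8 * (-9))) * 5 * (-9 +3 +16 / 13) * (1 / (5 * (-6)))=497860 / 13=38296.92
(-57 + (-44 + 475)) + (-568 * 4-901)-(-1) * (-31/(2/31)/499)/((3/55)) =-8433061/2994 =-2816.65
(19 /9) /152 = 1 /72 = 0.01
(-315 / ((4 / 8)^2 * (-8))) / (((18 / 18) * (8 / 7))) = 2205 / 16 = 137.81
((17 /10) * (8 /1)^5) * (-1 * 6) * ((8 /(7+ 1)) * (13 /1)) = -21725184 /5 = -4345036.80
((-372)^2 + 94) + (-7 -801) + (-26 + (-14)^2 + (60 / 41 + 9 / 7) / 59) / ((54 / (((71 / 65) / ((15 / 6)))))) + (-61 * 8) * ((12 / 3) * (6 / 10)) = 20282161870339 / 148587075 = 136500.18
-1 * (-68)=68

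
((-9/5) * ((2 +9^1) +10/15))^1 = -21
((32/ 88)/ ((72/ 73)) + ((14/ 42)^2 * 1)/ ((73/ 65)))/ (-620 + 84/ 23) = -17273/ 22766656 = -0.00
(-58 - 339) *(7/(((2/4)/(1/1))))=-5558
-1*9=-9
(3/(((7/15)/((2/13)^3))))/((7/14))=720/15379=0.05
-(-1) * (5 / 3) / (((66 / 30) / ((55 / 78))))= 0.53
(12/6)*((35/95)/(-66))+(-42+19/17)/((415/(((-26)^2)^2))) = -39826839205/884697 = -45017.49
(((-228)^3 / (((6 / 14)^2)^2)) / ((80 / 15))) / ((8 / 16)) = -131747672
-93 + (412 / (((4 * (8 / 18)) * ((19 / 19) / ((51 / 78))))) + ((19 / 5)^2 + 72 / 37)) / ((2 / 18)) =136434027 / 96200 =1418.23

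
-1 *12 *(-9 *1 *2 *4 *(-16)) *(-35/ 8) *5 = 302400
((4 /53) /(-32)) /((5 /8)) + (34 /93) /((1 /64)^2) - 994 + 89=14601142 /24645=592.46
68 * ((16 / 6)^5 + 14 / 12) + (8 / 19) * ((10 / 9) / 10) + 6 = 42730456 / 4617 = 9255.03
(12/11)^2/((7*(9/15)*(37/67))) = 16080/31339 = 0.51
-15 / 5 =-3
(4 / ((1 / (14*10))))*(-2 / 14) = -80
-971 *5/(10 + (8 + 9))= -4855/27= -179.81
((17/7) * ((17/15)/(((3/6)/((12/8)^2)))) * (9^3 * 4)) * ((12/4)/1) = 3792258/35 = 108350.23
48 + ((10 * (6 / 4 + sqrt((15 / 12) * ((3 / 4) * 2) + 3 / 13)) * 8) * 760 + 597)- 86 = 15200 * sqrt(5694) / 13 + 91759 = 179987.51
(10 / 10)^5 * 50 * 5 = 250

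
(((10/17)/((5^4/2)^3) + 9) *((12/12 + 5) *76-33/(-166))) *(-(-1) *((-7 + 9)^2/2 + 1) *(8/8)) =1697246634494367/137792968750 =12317.37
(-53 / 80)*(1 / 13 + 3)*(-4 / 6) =53 / 39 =1.36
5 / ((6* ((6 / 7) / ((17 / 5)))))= 119 / 36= 3.31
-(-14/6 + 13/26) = 11/6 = 1.83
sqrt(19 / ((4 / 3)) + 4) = sqrt(73) / 2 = 4.27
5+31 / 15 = 106 / 15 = 7.07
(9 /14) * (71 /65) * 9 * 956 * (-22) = -60477516 /455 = -132917.62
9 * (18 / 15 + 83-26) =2619 / 5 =523.80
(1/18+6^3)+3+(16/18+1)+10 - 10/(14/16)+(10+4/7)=28991/126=230.09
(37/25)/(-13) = -37/325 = -0.11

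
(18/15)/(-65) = -6/325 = -0.02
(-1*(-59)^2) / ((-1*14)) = 3481 / 14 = 248.64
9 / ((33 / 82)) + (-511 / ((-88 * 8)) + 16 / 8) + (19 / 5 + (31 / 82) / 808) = 421109251 / 14576320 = 28.89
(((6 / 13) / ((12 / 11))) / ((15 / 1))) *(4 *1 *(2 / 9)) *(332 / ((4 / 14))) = 51128 / 1755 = 29.13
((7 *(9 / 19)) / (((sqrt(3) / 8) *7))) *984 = 23616 *sqrt(3) / 19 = 2152.85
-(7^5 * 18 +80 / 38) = -5748034 / 19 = -302528.11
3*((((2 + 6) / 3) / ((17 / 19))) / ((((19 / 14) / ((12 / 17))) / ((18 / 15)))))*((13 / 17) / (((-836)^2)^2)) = 0.00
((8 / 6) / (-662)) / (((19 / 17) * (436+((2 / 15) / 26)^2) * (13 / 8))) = -0.00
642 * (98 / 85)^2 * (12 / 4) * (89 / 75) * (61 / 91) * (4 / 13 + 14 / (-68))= 21518970732 / 103787125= 207.34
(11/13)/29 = 11/377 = 0.03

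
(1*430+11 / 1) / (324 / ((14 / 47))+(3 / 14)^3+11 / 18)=10890936 / 26877527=0.41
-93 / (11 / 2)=-186 / 11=-16.91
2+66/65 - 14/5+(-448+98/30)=-86681/195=-444.52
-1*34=-34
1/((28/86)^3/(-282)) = -11210487/1372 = -8170.91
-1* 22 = -22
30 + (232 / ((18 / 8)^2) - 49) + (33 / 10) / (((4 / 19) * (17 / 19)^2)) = 43453987 / 936360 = 46.41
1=1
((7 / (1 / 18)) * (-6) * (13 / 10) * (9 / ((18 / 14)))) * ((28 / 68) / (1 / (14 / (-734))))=54.03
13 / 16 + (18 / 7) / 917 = 83735 / 102704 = 0.82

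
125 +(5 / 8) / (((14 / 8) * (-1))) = 1745 / 14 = 124.64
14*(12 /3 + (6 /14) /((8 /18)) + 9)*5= 1955 /2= 977.50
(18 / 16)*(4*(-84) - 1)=-3033 / 8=-379.12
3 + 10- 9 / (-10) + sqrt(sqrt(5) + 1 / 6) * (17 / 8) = 17 * sqrt(6 + 36 * sqrt(5)) / 48 + 139 / 10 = 17.19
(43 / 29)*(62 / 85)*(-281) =-749146 / 2465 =-303.91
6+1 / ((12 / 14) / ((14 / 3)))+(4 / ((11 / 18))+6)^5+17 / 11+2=450462755756 / 1449459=310779.92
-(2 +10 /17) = -44 /17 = -2.59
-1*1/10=-1/10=-0.10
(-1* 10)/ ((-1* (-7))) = -10/ 7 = -1.43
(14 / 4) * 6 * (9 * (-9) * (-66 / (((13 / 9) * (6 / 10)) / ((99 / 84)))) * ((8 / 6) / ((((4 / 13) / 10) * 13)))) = 6615675 / 13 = 508898.08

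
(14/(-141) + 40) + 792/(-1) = -106046/141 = -752.10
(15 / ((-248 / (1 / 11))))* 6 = -45 / 1364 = -0.03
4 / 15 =0.27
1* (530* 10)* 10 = 53000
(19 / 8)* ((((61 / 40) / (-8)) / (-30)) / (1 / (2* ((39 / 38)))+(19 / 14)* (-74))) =-0.00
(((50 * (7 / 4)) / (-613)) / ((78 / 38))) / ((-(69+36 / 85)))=40375 / 40307202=0.00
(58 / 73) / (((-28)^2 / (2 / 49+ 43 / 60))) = 64583 / 84131040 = 0.00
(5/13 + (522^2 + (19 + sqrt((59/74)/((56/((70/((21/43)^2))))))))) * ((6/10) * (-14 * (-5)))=43 * sqrt(21830)/74 + 148786848/13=11445228.01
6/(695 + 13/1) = 1/118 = 0.01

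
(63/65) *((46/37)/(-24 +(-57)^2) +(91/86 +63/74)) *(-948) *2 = -9073907136/2585375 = -3509.71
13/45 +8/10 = 49/45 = 1.09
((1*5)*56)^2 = 78400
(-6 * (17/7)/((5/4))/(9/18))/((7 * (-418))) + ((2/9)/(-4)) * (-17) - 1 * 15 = -12947521/921690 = -14.05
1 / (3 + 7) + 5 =51 / 10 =5.10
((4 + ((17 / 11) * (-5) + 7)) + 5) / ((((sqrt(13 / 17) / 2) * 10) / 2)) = 14 * sqrt(221) / 55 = 3.78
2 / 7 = 0.29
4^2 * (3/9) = 5.33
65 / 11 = 5.91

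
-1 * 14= -14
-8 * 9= -72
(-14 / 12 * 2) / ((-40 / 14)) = 49 / 60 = 0.82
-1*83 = -83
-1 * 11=-11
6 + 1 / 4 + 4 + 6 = 65 / 4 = 16.25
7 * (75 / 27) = 175 / 9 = 19.44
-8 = -8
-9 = -9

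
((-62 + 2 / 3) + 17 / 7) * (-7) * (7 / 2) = 8659 / 6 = 1443.17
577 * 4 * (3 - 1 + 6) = 18464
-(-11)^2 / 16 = -121 / 16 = -7.56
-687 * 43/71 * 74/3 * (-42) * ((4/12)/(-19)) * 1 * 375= -3825559500/1349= -2835848.41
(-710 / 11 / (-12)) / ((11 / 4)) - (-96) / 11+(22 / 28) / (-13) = 701803 / 66066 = 10.62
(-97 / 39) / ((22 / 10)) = -485 / 429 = -1.13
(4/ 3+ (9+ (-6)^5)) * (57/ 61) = -7256.44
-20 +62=42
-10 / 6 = -5 / 3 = -1.67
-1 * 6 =-6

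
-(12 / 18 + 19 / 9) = -25 / 9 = -2.78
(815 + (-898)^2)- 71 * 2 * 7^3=758513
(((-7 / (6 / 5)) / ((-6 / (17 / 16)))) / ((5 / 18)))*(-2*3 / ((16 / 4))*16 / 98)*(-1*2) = 51 / 28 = 1.82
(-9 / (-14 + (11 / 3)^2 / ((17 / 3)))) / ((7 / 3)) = 1377 / 4151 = 0.33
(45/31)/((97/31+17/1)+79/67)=3015/44257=0.07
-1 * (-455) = 455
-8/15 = -0.53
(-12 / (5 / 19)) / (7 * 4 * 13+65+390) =-76 / 1365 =-0.06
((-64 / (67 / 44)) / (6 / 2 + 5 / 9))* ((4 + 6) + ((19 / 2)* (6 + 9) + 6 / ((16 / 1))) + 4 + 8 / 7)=-876051 / 469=-1867.91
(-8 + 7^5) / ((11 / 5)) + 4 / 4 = 84006 / 11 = 7636.91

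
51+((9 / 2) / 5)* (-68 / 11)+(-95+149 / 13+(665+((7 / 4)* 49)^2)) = 91290747 / 11440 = 7979.96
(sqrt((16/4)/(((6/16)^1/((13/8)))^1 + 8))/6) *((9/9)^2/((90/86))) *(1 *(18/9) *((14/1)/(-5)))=-1204 *sqrt(1391)/72225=-0.62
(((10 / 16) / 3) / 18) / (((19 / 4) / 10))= 25 / 1026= 0.02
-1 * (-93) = 93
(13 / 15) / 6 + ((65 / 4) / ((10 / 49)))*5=143377 / 360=398.27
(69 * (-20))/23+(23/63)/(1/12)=-1168/21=-55.62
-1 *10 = -10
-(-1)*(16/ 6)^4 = 4096/ 81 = 50.57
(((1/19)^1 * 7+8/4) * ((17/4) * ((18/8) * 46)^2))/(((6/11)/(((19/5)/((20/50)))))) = 120191445/64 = 1877991.33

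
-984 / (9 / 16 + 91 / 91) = -15744 / 25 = -629.76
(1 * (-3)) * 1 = -3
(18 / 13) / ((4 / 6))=27 / 13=2.08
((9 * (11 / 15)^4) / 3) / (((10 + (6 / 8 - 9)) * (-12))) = -14641 / 354375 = -0.04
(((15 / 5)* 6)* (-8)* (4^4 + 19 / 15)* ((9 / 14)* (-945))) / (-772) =-5626422 / 193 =-29152.45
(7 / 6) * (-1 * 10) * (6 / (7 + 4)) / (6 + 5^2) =-70 / 341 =-0.21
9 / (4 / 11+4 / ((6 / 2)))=297 / 56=5.30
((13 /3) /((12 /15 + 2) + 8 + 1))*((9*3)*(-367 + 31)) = -3331.53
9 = 9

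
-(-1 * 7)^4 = -2401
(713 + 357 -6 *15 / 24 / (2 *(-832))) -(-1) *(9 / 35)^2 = 8724909511 / 8153600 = 1070.07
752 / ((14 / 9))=3384 / 7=483.43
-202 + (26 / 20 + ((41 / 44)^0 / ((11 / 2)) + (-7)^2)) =-16667 / 110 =-151.52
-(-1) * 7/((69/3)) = 7/23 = 0.30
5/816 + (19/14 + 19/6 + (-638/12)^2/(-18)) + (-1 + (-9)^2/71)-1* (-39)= -113.37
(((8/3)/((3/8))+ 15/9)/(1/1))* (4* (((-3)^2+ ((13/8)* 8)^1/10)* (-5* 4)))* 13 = -846248/9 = -94027.56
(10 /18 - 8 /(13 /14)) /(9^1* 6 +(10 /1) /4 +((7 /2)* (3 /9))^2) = -3772 /27079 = -0.14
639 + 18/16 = 5121/8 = 640.12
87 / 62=1.40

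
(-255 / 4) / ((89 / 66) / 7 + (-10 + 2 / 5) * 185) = 58905 / 1640846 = 0.04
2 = 2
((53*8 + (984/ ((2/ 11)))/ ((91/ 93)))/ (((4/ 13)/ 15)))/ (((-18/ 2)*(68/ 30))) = -3386875/ 238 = -14230.57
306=306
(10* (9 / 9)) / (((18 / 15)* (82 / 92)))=1150 / 123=9.35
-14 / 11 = -1.27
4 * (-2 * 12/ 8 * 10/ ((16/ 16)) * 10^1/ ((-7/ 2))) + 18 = 2526/ 7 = 360.86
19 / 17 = 1.12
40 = 40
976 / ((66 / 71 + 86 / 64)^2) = 5038096384 / 26677225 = 188.85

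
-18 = -18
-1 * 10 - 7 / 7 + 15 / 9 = -28 / 3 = -9.33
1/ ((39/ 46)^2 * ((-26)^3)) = -529/ 6683274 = -0.00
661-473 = 188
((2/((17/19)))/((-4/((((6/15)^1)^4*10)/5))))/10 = -152/53125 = -0.00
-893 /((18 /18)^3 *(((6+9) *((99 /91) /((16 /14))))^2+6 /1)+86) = -9658688 /3200297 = -3.02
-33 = -33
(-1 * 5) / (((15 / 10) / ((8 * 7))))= -560 / 3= -186.67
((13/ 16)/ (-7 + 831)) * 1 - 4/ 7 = -52645/ 92288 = -0.57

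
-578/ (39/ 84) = -16184/ 13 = -1244.92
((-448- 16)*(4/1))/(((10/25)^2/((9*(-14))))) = 1461600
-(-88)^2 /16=-484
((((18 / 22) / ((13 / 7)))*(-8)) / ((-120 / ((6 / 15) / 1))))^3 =74088 / 45690734375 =0.00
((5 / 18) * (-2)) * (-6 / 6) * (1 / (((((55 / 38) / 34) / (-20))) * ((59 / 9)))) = -25840 / 649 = -39.82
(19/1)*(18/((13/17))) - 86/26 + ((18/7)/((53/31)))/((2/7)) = 309490/689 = 449.19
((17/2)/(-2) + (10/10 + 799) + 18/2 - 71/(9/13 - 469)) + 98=5496865/6088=902.90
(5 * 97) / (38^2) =485 / 1444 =0.34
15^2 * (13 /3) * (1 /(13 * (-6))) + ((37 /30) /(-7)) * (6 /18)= -3956 /315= -12.56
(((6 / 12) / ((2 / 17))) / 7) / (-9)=-0.07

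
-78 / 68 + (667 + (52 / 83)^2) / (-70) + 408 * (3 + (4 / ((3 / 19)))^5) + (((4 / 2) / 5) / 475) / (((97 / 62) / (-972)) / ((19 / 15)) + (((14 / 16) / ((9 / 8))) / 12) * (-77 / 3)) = 2494843500084789710300656 / 586032002726625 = 4257179622.40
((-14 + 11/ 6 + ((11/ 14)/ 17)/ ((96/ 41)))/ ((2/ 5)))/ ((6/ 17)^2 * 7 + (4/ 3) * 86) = -23590305/ 89754112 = -0.26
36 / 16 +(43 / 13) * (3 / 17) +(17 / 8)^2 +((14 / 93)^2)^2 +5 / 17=8087658830813 / 1058044762944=7.64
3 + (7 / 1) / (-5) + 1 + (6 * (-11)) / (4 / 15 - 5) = 5873 / 355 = 16.54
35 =35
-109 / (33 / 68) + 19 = -6785 / 33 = -205.61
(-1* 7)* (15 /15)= -7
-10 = -10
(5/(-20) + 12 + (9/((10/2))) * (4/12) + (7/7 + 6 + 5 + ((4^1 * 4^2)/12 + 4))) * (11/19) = 19.50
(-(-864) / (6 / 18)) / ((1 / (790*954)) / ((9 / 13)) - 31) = -17581380480 / 210271127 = -83.61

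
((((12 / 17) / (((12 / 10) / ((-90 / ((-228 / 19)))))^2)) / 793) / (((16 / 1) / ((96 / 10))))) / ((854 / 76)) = 0.00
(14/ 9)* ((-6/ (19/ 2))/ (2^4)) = -7/ 114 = -0.06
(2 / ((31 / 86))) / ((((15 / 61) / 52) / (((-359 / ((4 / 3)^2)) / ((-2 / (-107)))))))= -3929534661 / 310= -12675918.26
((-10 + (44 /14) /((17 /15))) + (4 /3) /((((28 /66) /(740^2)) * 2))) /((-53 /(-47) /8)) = 5500361120 /901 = 6104729.32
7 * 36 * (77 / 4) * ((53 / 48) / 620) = 85701 / 9920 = 8.64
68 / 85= 4 / 5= 0.80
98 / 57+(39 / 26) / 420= 27497 / 15960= 1.72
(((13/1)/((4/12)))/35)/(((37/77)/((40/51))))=1144/629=1.82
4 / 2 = 2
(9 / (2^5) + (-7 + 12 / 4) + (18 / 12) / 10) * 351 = -200421 / 160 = -1252.63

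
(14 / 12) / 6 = 7 / 36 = 0.19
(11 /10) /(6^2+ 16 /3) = 33 /1240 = 0.03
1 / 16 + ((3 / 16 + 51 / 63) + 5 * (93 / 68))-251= -173575 / 714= -243.10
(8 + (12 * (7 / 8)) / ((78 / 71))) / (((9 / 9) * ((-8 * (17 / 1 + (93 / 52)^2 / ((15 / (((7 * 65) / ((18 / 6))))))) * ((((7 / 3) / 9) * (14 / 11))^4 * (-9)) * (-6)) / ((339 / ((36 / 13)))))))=-3904086323709 / 458970396416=-8.51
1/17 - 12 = -203/17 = -11.94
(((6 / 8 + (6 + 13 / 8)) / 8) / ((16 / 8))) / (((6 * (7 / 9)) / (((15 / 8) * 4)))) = 3015 / 3584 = 0.84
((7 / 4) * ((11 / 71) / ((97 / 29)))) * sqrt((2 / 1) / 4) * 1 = 2233 * sqrt(2) / 55096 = 0.06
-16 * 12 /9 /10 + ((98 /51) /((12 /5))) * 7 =3.47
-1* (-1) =1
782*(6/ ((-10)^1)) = -2346/ 5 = -469.20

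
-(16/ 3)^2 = -256/ 9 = -28.44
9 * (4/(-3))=-12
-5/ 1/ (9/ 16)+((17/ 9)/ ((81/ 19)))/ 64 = -414397/ 46656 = -8.88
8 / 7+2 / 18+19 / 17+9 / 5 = 22339 / 5355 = 4.17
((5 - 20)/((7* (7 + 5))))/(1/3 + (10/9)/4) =-45/154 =-0.29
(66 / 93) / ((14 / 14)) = 22 / 31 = 0.71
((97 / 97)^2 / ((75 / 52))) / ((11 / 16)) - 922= -759818 / 825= -920.99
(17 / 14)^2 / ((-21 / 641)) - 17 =-255221 / 4116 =-62.01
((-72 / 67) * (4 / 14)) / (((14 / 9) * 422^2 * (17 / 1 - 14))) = -54 / 146162443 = -0.00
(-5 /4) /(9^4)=-5 /26244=-0.00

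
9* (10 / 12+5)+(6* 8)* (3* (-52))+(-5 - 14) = -14909 / 2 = -7454.50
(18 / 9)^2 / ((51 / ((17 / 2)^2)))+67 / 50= 1051 / 150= 7.01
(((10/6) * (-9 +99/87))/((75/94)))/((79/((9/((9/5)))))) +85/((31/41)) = 23730941/213063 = 111.38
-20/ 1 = -20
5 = 5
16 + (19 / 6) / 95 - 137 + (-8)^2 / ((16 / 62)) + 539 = 19981 / 30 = 666.03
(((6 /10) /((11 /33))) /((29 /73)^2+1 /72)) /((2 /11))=18992556 /329405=57.66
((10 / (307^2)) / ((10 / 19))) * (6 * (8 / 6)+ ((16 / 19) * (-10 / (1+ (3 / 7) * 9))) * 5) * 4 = -864 / 1602233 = -0.00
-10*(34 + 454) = -4880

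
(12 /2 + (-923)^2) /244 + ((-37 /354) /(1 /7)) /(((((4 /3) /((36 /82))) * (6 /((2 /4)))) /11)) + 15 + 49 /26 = 107674649217 /30692272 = 3508.20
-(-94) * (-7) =-658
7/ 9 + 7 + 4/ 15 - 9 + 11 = 452/ 45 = 10.04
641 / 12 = 53.42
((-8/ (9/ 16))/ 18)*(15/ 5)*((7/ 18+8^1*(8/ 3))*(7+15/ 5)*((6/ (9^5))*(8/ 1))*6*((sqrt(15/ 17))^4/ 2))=-2944000/ 3011499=-0.98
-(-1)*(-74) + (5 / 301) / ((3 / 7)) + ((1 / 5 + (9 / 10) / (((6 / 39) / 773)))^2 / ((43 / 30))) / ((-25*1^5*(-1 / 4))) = 2944811879 / 1290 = 2282799.91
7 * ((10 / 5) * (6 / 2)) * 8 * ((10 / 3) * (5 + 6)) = 12320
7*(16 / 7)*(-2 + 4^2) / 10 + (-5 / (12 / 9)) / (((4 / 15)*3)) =1417 / 80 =17.71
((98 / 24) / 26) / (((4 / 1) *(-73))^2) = 49 / 26602368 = 0.00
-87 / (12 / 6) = -87 / 2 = -43.50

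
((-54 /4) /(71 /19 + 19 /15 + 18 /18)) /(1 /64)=-246240 /1711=-143.92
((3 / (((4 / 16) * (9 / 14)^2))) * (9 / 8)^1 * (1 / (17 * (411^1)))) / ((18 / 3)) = 49 / 62883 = 0.00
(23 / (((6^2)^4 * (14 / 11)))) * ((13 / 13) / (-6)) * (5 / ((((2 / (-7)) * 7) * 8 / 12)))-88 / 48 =-344879887 / 188116992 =-1.83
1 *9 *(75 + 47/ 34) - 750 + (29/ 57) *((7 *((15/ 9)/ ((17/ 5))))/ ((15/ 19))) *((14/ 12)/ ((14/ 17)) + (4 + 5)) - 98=-757483/ 5508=-137.52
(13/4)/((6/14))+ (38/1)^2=17419/12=1451.58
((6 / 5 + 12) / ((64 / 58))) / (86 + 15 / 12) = 957 / 6980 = 0.14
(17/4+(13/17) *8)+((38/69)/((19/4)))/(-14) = 340243/32844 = 10.36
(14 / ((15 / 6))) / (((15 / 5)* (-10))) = -14 / 75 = -0.19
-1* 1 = -1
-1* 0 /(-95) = 0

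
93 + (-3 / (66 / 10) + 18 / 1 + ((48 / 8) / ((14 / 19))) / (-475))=212767 / 1925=110.53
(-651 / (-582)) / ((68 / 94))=10199 / 6596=1.55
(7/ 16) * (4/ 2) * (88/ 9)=77/ 9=8.56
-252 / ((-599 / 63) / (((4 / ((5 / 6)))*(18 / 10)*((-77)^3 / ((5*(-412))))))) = 391387567032 / 7712125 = 50749.64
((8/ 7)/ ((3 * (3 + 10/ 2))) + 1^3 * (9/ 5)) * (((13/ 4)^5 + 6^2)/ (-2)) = -39591229/ 107520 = -368.22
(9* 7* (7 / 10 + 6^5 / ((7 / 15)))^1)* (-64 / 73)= -335937312 / 365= -920376.20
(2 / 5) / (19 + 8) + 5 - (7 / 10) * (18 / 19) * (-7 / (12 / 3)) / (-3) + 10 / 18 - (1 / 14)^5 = 5.18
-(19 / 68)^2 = -361 / 4624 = -0.08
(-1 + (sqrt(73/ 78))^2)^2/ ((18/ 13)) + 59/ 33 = 165947/ 92664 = 1.79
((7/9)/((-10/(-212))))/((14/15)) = 53/3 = 17.67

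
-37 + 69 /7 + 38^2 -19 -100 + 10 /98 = 63600 /49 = 1297.96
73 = 73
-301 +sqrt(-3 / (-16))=-300.57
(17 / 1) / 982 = 17 / 982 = 0.02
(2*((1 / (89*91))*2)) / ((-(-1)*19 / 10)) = 40 / 153881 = 0.00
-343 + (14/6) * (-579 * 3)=-4396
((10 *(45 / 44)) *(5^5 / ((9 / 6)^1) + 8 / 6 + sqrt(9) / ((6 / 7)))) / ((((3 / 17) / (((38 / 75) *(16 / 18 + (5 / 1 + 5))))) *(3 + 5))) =18026953 / 216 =83458.12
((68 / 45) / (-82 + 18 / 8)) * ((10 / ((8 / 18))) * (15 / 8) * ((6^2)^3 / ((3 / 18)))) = -71383680 / 319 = -223773.29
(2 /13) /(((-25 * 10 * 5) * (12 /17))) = -17 /97500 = -0.00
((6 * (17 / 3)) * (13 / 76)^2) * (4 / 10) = 2873 / 7220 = 0.40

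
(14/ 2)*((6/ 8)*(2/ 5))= 21/ 10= 2.10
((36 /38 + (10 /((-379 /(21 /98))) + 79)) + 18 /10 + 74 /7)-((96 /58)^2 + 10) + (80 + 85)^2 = 5787516591148 /211961435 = 27304.57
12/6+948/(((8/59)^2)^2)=2871816605/1024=2804508.40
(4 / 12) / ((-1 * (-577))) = 1 / 1731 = 0.00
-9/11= -0.82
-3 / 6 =-1 / 2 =-0.50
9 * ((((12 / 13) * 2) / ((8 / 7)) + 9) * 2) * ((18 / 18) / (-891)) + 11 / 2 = 4535 / 858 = 5.29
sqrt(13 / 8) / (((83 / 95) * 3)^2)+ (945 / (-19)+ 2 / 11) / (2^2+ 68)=-10357 / 15048+ 9025 * sqrt(26) / 248004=-0.50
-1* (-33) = 33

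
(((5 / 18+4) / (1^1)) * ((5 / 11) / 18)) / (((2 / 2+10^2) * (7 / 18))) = 5 / 1818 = 0.00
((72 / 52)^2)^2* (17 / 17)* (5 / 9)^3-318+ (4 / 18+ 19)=-76638529 / 257049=-298.15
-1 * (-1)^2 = -1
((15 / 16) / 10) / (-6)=-0.02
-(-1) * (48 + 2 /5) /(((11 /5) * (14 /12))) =132 /7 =18.86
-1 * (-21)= 21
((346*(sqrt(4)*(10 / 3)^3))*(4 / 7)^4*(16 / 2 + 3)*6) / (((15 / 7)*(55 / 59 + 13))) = 22994329600 / 3806271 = 6041.17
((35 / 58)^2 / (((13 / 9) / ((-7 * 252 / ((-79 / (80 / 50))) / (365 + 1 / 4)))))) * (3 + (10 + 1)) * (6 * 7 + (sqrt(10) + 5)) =145212480 * sqrt(10) / 420625309 + 6824986560 / 420625309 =17.32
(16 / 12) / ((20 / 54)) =18 / 5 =3.60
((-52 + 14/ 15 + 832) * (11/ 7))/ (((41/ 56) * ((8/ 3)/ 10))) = 257708/ 41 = 6285.56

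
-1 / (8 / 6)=-3 / 4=-0.75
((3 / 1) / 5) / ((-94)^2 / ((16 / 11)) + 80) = 12 / 123095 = 0.00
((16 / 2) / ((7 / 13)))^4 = 116985856 / 2401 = 48723.81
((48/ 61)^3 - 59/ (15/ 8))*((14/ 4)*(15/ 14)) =-26369038/ 226981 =-116.17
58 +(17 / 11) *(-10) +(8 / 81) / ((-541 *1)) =42.55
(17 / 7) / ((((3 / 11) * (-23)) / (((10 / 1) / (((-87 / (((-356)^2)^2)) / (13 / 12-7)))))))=-533138389604480 / 126063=-4229142489.11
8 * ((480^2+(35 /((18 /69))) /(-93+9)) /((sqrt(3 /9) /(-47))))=-779668195 * sqrt(3) /9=-150047214.09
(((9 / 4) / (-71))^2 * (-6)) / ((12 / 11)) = -891 / 161312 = -0.01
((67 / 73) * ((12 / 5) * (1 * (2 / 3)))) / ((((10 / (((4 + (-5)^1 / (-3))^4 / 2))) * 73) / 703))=7867845242 / 10791225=729.10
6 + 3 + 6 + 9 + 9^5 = 59073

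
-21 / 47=-0.45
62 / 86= 31 / 43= 0.72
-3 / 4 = -0.75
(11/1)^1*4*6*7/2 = 924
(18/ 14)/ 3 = 3/ 7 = 0.43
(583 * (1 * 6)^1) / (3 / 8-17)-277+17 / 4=-257039 / 532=-483.16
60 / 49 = 1.22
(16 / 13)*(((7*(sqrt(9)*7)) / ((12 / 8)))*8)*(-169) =-163072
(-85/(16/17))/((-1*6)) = 1445/96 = 15.05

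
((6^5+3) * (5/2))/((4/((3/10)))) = 23337/16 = 1458.56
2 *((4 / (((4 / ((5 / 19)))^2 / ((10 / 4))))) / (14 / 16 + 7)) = 250 / 22743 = 0.01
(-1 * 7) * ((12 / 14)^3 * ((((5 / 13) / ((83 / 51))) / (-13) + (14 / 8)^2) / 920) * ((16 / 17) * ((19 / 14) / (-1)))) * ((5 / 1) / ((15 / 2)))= 116834553 / 9406015255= 0.01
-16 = -16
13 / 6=2.17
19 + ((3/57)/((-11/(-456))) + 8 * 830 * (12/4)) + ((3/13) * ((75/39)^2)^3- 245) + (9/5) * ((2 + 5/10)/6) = 19708.60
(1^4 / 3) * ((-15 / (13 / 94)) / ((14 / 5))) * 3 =-3525 / 91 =-38.74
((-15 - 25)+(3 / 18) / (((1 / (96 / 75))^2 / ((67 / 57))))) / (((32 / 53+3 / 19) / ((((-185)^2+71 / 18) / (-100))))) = 17309679823931 / 970734375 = 17831.53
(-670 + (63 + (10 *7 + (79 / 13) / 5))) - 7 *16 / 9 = -320714 / 585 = -548.23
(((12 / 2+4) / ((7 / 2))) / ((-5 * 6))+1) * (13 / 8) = 247 / 168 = 1.47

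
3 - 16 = -13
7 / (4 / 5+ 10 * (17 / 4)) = 70 / 433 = 0.16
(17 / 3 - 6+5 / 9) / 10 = 1 / 45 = 0.02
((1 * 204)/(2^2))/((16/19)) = 969/16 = 60.56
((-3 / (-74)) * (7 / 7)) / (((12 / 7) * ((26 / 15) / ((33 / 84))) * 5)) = 33 / 30784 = 0.00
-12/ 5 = -2.40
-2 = -2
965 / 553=1.75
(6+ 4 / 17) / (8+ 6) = 53 / 119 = 0.45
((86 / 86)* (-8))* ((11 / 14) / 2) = -22 / 7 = -3.14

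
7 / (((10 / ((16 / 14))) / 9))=36 / 5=7.20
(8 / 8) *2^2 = 4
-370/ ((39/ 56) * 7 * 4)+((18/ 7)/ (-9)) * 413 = -136.97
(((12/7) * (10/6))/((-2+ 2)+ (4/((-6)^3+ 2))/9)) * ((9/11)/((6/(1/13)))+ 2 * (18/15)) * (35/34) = -16597305/4862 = -3413.68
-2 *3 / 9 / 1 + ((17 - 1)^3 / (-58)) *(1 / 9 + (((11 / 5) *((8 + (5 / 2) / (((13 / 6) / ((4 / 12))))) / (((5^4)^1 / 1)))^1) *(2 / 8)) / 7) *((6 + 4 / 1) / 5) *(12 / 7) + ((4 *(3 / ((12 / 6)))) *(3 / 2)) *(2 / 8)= -17716765369 / 692737500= -25.58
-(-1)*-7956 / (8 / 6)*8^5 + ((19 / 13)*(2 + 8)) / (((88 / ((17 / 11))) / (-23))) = -1230253756697 / 6292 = -195526661.90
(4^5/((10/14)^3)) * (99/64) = 543312/125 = 4346.50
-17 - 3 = -20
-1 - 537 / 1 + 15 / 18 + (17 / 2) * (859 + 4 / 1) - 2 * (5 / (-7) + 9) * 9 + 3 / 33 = 1535984 / 231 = 6649.28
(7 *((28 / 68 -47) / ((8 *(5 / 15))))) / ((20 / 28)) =-14553 / 85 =-171.21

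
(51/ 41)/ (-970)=-51/ 39770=-0.00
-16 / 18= -8 / 9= -0.89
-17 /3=-5.67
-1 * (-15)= 15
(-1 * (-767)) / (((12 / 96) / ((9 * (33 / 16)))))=227799 / 2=113899.50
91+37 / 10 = 947 / 10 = 94.70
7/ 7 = 1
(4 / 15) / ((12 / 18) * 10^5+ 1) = 4 / 1000015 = 0.00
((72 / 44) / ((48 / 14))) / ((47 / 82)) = 861 / 1034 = 0.83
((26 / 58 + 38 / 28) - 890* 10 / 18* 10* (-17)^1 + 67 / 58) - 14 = 153549331 / 1827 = 84044.52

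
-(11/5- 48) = 45.80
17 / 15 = 1.13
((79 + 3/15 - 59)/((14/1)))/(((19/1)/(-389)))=-39289/1330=-29.54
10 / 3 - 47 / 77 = 629 / 231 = 2.72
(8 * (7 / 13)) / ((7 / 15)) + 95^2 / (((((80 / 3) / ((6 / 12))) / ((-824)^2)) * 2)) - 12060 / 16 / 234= 5974565065 / 104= 57447741.01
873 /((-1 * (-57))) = 291 /19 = 15.32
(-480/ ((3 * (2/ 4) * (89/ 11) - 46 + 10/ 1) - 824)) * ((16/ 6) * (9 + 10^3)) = 28413440/ 18653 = 1523.26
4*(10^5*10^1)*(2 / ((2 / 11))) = 44000000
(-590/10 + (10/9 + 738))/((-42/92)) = -281566/189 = -1489.77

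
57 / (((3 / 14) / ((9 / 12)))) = 399 / 2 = 199.50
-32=-32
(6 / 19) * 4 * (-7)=-168 / 19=-8.84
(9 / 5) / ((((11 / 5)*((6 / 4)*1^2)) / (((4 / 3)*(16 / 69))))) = 128 / 759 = 0.17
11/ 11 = 1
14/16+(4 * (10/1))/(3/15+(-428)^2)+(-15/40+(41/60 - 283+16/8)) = -5125795223/18318420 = -279.82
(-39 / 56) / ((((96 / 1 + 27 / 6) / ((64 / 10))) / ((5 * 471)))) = -104.44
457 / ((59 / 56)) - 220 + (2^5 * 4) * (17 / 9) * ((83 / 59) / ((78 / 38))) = 7858364 / 20709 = 379.47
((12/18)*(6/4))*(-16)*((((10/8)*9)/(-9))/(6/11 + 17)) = 220/193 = 1.14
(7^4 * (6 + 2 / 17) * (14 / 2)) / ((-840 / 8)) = -979.23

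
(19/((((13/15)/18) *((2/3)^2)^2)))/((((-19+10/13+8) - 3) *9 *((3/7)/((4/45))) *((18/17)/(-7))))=15827/688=23.00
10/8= 5/4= 1.25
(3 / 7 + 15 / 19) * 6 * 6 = 5832 / 133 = 43.85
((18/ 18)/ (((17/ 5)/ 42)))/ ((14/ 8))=120/ 17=7.06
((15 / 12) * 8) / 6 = 5 / 3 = 1.67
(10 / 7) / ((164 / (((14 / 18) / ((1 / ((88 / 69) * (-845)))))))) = -185900 / 25461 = -7.30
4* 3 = 12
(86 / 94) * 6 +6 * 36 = 10410 / 47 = 221.49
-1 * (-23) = 23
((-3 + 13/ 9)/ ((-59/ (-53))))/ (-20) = 371/ 5310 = 0.07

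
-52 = -52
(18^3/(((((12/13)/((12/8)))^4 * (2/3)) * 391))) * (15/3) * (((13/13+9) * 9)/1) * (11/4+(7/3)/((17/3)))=3021643126125/13613056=221966.55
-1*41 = -41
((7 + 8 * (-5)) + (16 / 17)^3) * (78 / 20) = -6163287 / 49130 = -125.45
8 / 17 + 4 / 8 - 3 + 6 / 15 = -277 / 170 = -1.63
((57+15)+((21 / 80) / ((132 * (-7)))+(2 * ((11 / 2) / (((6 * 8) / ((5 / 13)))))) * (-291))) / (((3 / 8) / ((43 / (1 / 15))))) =91203301 / 1144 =79723.17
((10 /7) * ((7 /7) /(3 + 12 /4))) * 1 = 5 /21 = 0.24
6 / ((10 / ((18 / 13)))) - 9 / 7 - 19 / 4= -9473 / 1820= -5.20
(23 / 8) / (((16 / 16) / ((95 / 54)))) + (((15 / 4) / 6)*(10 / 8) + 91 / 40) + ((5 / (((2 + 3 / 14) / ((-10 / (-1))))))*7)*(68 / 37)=1479629791 / 4955040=298.61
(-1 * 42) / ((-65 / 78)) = 252 / 5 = 50.40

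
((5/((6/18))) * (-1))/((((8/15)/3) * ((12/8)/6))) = -675/2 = -337.50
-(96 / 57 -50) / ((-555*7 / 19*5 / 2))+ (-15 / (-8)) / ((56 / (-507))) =-7073793 / 414400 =-17.07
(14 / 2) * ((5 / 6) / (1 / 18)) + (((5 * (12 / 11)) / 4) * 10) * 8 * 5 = 7155 / 11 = 650.45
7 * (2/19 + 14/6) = 973/57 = 17.07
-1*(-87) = 87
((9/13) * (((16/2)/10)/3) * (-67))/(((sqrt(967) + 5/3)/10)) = 12060/56407 - 7236 * sqrt(967)/56407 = -3.78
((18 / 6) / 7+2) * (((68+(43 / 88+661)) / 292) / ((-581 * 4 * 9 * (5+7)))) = -1091315 / 45146433024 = -0.00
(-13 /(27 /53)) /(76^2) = -689 /155952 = -0.00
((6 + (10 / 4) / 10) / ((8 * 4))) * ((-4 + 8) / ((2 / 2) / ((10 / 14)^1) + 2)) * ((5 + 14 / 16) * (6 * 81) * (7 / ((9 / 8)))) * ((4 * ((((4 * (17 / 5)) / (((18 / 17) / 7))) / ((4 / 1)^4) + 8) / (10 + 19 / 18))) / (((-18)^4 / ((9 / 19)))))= 395647175 / 7108521984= 0.06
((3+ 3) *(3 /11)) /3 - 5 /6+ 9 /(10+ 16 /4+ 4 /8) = 637 /1914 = 0.33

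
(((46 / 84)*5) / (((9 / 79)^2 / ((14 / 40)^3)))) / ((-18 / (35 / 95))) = -49235249 / 265939200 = -0.19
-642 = -642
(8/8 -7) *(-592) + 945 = 4497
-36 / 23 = -1.57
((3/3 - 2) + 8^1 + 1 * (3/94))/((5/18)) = 5949/235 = 25.31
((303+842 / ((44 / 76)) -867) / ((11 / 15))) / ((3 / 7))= 342790 / 121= 2832.98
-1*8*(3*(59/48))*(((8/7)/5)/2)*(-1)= 118/35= 3.37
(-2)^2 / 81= 4 / 81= 0.05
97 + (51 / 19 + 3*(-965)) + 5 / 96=-2795.26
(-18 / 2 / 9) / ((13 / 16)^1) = -16 / 13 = -1.23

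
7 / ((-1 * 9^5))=-7 / 59049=-0.00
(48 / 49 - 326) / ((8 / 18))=-71667 / 98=-731.30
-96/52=-24/13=-1.85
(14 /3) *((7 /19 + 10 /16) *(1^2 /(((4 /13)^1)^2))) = 178633 /3648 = 48.97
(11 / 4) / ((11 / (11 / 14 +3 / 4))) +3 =379 / 112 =3.38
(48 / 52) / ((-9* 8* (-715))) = 1 / 55770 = 0.00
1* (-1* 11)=-11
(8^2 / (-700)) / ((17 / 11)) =-0.06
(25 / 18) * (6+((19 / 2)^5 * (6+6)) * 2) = 20634225 / 8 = 2579278.12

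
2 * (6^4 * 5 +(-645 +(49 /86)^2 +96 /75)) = 1079188197 /92450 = 11673.21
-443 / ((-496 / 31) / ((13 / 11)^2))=74867 / 1936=38.67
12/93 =4/31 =0.13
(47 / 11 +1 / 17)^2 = 656100 / 34969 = 18.76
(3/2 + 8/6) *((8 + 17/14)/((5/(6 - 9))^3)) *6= -59211/1750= -33.83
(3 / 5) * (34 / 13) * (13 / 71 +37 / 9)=93296 / 13845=6.74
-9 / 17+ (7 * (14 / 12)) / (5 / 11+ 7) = 4735 / 8364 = 0.57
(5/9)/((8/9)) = 5/8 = 0.62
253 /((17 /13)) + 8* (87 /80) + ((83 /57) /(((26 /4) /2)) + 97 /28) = 363443711 /1763580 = 206.08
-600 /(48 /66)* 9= -7425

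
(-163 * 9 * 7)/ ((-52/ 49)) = 503181/ 52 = 9676.56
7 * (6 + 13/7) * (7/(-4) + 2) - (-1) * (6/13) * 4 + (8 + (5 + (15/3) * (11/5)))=2059/52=39.60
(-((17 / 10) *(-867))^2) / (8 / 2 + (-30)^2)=-2403.08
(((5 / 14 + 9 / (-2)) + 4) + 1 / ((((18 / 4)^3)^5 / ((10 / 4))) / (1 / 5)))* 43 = -8853318675138323 / 1441237924662543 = -6.14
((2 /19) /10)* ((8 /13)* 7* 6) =336 /1235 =0.27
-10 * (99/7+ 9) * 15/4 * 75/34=-455625/238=-1914.39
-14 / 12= -7 / 6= -1.17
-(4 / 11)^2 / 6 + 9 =3259 / 363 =8.98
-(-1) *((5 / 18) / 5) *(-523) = -523 / 18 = -29.06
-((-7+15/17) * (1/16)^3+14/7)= -17395/8704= -2.00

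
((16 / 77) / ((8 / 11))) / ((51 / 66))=44 / 119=0.37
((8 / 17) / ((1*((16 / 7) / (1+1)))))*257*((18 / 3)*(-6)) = -64764 / 17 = -3809.65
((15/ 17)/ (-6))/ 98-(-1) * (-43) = -143281/ 3332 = -43.00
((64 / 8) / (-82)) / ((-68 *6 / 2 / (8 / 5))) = 8 / 10455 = 0.00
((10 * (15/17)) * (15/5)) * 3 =1350/17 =79.41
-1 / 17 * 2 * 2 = -4 / 17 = -0.24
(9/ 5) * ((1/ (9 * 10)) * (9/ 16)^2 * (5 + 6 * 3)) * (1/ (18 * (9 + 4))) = 207/ 332800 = 0.00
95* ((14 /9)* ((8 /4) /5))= 532 /9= 59.11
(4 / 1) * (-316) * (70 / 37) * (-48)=4247040 / 37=114784.86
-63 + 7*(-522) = -3717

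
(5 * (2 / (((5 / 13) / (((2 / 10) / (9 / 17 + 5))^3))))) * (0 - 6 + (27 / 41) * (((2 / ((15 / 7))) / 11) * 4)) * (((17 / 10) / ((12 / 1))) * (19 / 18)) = -44787050477 / 42141755700000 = -0.00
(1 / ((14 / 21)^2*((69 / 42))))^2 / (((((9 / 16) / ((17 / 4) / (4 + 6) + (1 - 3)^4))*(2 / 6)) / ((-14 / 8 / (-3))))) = 2028159 / 21160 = 95.85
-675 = -675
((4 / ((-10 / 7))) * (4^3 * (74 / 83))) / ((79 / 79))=-66304 / 415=-159.77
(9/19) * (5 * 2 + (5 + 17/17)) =144/19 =7.58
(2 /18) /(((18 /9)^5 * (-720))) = -1 /207360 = -0.00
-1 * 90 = -90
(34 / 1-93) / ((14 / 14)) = -59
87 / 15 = 5.80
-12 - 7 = -19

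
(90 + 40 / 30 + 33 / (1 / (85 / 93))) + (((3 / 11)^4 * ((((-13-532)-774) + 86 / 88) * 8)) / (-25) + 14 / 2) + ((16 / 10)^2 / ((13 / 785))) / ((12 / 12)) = 1389322022564 / 4867766475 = 285.41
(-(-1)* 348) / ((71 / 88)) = 30624 / 71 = 431.32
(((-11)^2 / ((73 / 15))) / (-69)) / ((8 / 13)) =-7865 / 13432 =-0.59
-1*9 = -9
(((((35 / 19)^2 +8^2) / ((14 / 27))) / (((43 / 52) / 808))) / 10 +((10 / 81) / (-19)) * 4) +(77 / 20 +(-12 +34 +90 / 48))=896177266261 / 70412328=12727.56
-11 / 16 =-0.69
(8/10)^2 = 16/25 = 0.64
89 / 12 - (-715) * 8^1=68729 / 12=5727.42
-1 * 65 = -65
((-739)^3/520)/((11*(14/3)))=-15119.26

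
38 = 38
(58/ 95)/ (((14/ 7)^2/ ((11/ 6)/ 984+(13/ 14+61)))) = 74224369/ 7852320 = 9.45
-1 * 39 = -39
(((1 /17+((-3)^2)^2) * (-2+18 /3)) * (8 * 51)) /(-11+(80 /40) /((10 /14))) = -661440 /41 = -16132.68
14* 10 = 140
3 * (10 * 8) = 240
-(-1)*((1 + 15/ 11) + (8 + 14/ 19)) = 2320/ 209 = 11.10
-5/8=-0.62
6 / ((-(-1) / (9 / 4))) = 27 / 2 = 13.50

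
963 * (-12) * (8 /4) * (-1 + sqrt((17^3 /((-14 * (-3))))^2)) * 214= -4015301688 /7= -573614526.86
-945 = -945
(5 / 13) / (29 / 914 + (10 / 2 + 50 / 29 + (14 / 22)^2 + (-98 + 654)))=16036130 / 23480392533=0.00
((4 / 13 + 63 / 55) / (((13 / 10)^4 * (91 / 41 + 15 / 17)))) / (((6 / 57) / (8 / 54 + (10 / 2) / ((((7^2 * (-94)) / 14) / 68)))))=-54102263564000 / 39218845294629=-1.38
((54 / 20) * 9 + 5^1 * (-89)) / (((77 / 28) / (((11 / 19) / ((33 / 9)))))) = -25242 / 1045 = -24.16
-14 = -14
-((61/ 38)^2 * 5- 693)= 982087/ 1444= 680.12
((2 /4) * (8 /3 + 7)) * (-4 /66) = -29 /99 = -0.29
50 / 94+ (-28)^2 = 784.53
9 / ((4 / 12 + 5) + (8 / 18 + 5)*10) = 81 / 538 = 0.15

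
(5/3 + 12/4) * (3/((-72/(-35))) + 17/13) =6041/468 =12.91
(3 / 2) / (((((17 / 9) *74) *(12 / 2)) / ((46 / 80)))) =207 / 201280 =0.00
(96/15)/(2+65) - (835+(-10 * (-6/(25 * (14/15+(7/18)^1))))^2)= -838.20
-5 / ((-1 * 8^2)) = 5 / 64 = 0.08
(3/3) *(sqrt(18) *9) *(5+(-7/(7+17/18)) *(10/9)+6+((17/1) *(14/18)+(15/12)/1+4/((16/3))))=97464 *sqrt(2)/143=963.88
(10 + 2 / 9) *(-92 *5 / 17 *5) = -211600 / 153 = -1383.01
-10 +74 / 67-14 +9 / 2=-2465 / 134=-18.40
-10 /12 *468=-390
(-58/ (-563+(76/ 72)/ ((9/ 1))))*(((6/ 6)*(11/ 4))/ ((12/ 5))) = 0.12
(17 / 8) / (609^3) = 17 / 1806932232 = 0.00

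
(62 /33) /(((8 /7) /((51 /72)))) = 3689 /3168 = 1.16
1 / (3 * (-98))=-0.00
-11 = -11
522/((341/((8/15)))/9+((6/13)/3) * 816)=162864/61333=2.66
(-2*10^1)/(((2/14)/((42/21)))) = -280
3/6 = 1/2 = 0.50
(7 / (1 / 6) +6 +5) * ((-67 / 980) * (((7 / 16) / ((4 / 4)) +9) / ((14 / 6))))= -1608603 / 109760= -14.66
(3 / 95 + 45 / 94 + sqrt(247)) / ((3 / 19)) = 1519 / 470 + 19*sqrt(247) / 3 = 102.77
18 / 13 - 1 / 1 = 5 / 13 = 0.38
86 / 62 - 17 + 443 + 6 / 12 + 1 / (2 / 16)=27025 / 62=435.89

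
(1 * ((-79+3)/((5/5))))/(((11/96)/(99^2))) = -6500736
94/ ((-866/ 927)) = -100.62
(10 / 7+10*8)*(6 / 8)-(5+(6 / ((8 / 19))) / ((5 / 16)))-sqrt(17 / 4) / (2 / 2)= 733 / 70-sqrt(17) / 2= 8.41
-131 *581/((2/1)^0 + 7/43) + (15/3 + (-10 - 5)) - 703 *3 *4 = -3695073/50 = -73901.46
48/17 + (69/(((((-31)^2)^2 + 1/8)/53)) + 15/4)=6.58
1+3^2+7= 17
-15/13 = -1.15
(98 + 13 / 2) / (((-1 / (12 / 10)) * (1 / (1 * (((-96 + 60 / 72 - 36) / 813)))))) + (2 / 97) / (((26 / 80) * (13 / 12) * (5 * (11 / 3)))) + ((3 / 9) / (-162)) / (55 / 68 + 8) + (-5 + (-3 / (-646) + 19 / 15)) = 189611550741292048 / 11487513573922815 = 16.51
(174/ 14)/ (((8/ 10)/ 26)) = 5655/ 14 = 403.93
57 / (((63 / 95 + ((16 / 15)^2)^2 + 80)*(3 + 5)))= 54826875 / 630664472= 0.09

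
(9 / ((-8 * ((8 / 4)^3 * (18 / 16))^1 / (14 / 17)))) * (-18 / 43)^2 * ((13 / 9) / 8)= -819 / 251464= -0.00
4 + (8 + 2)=14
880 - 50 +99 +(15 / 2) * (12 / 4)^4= 3073 / 2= 1536.50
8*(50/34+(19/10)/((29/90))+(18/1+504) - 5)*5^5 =13109178.50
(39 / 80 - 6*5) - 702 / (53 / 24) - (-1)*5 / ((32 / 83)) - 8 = -2903811 / 8480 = -342.43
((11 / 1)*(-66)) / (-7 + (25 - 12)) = -121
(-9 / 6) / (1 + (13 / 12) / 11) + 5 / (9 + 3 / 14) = -15392 / 18705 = -0.82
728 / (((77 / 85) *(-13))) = -680 / 11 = -61.82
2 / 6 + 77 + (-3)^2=259 / 3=86.33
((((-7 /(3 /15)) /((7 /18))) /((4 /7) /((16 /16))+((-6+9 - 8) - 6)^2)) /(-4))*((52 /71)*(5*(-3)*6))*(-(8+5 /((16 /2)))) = 552825 /5254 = 105.22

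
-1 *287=-287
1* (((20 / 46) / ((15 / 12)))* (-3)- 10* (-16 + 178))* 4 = -149136 / 23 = -6484.17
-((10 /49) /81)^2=-100 /15752961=-0.00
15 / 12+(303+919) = 4893 / 4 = 1223.25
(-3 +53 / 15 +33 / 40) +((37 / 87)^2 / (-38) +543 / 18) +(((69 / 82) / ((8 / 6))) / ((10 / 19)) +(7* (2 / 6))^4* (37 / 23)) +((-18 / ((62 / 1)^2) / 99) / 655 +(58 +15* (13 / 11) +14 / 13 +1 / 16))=69112324852851217213 / 439447527006164820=157.27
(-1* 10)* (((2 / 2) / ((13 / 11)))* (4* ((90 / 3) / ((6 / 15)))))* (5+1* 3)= -264000 / 13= -20307.69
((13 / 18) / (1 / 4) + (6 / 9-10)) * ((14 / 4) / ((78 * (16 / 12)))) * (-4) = 203 / 234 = 0.87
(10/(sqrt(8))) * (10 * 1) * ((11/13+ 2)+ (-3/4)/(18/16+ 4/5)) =86.85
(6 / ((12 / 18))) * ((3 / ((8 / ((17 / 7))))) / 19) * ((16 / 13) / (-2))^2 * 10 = 36720 / 22477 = 1.63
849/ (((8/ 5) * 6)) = 1415/ 16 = 88.44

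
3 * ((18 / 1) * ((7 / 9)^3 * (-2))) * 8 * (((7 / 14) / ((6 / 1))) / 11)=-2744 / 891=-3.08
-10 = -10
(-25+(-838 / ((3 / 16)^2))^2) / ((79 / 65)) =2991446949335 / 6399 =467486630.62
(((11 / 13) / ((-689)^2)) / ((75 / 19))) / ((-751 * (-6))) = 209 / 2085615505350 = 0.00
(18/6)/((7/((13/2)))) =39/14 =2.79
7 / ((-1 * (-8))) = 7 / 8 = 0.88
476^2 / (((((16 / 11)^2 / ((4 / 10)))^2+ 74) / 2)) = 3317299216 / 746517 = 4443.70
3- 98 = -95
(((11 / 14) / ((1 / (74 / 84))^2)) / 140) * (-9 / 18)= -0.00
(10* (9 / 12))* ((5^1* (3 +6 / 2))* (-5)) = -1125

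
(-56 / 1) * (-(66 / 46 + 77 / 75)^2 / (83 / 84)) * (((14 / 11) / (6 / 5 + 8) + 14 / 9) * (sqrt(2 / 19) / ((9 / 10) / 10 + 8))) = 23.33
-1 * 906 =-906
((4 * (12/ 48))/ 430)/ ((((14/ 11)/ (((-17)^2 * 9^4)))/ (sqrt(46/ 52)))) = 20857419 * sqrt(598)/ 156520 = 3258.68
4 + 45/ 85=77/ 17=4.53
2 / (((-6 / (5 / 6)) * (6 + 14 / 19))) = -95 / 2304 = -0.04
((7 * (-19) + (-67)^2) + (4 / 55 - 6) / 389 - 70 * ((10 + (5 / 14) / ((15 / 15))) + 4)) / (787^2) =71694319 / 13251399755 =0.01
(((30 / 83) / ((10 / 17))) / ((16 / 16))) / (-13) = -51 / 1079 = -0.05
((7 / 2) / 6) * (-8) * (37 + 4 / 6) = -1582 / 9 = -175.78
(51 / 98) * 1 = 51 / 98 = 0.52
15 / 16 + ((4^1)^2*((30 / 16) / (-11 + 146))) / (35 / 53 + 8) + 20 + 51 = 4756477 / 66096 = 71.96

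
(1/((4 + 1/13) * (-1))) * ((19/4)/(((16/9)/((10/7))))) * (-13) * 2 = 144495/5936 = 24.34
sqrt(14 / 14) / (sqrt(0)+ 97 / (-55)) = -0.57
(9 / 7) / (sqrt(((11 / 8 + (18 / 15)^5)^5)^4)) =858306884765625000000000000000000000000000000 / 494430155347688498038764895514130123842149821989143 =0.00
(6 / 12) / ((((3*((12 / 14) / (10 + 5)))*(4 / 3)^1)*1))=35 / 16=2.19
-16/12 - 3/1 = -13/3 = -4.33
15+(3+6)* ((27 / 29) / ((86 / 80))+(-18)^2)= 3664677 / 1247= 2938.79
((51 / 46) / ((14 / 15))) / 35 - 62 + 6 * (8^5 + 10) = 196606.03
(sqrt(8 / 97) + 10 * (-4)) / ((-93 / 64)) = 2560 / 93-128 * sqrt(194) / 9021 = 27.33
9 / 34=0.26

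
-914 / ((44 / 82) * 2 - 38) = 18737 / 757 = 24.75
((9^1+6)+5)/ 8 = 5/ 2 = 2.50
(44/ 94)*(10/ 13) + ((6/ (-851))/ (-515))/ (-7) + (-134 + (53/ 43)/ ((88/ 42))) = -471864713683947/ 3546477194260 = -133.05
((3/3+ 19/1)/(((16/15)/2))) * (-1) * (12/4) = -225/2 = -112.50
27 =27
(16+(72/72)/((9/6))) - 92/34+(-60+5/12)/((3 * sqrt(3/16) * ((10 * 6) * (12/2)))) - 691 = -34529/51 - 143 * sqrt(3)/1944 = -677.17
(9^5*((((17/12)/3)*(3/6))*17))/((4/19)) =36026451/32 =1125826.59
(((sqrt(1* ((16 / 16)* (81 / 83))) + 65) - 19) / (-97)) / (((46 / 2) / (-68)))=612* sqrt(83) / 185173 + 136 / 97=1.43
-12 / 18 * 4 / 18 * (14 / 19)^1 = -56 / 513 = -0.11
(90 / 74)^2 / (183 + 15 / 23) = 15525 / 1927552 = 0.01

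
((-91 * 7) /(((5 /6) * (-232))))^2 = 3651921 /336400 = 10.86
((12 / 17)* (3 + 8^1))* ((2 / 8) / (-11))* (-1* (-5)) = -0.88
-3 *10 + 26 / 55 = -1624 / 55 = -29.53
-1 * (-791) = 791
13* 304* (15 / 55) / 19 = 624 / 11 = 56.73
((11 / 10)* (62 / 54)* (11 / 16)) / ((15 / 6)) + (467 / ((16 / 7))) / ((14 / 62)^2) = 151478741 / 37800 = 4007.37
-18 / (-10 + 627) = -18 / 617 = -0.03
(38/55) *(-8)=-304/55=-5.53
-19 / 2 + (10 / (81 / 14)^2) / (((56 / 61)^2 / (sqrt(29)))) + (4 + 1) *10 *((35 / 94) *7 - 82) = -374043 / 94 + 18605 *sqrt(29) / 52488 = -3977.27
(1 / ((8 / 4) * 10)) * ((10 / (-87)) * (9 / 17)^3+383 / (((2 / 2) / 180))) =982236195 / 284954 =3447.00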